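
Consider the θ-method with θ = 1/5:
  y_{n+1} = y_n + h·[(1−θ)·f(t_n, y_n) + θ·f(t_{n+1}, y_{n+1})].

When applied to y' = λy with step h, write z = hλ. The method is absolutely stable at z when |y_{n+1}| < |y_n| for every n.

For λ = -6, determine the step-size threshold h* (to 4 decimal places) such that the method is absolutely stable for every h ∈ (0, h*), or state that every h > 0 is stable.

Test eqn y'=λy, z=hλ:
  y_{n+1} = y_n + z·[4/5·y_n + 1/5·y_{n+1}] ⇒ (1 − 1/5z)y_{n+1} = (1 + 4/5z)y_n
  Hence R(z) = (1 + 4/5z)/(1 − 1/5z).

Find x<0 with |R(x)|<1.
x=-0.59: |R|=0.4723
R=−1: 1+4/5x = −1+1/5x ⇒ -3/5x=2 ⇒ x=2/(-3/5)=-3.3333
Confirm numerically:
  x=-2.870: |R|=0.82338 <1
  x=-2.528: |R|=0.67906 <1
  x=-2.379: |R|=0.61201 <1
  x=-2.179: |R|=0.51762 <1
  x=-3.845: |R|=1.17354 >1
  x=-3.692: |R|=1.12379 >1
  x=-3.497: |R|=1.05779 >1
So |R|<1 on (-3.3333, 0).

(-3.3333,0); λ=-6 ⇒ h* = (10/3)/6 = 0.5556.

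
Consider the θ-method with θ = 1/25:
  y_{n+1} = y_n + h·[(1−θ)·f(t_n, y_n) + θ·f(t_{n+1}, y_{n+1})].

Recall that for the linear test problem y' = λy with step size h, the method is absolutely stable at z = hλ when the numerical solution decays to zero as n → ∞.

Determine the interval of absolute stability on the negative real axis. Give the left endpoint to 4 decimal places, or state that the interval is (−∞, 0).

z∈(-2.1739,0).

On y'=λy, z=hλ:
  y_{n+1} = y_n + z·[24/25·y_n + 1/25·y_{n+1}] ⇒ (1 − 1/25z)y_{n+1} = (1 + 24/25z)y_n
  R(z) = (1 + 24/25z)/(1 − 1/25z).

Solve |R(x)|<1 on ℝ⁻.
x=-0.51: |R|=0.5002
R=−1: 1+24/25x = −1+1/25x ⇒ -23/25x=2 ⇒ x=2/(-23/25)=-2.1739
Confirm numerically:
  x=-2.085: |R|=0.92450 <1
  x=-1.748: |R|=0.63377 <1
  x=-1.589: |R|=0.49404 <1
  x=-1.508: |R|=0.42221 <1
  x=-2.600: |R|=1.35507 >1
  x=-2.403: |R|=1.19228 >1
  x=-2.278: |R|=1.08776 >1
Interval (-2.1739, 0).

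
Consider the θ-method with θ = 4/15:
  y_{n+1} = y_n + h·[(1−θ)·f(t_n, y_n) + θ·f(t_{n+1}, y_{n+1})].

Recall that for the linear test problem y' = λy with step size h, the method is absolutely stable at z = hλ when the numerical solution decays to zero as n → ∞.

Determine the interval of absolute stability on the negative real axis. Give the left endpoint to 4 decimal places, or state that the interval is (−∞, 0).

Set f=λy, z=hλ:
  y_{n+1} = y_n + z·[11/15·y_n + 4/15·y_{n+1}] ⇒ (1 − 4/15z)y_{n+1} = (1 + 11/15z)y_n
  ⇒ R(z) = (1 + 11/15z)/(1 − 4/15z).

Solve |R(x)|<1 on ℝ⁻.
x=-1.53: |R|=0.0866
R=−1: 1+11/15x = −1+4/15x ⇒ -7/15x=2 ⇒ x=2/(-7/15)=-4.2857
Confirm numerically:
  x=-3.655: |R|=0.85095 <1
  x=-3.612: |R|=0.83985 <1
  x=-3.007: |R|=0.66882 <1
  x=-2.378: |R|=0.45521 <1
  x=-4.781: |R|=1.10160 >1
  x=-4.572: |R|=1.06020 >1
  x=-4.364: |R|=1.01688 >1
Interval (-4.2857, 0).

(-4.2857, 0).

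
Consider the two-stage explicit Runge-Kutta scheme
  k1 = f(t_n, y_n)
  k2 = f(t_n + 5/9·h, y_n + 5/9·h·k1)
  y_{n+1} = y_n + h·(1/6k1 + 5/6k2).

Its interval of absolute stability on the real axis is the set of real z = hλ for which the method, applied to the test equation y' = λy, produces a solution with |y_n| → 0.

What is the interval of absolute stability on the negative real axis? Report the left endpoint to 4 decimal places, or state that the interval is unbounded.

(-2.1600, 0).

Test eqn y'=λy, z=hλ:
  k1=λy_n ⇒ h·k1=z·y_n;  k2=λ(1+5/9z)y_n ⇒ h·k2=z(1+5/9z)y_n
  y_{n+1}/y_n = 1 + 1/6z + 5/6z(1+5/9z) = 1 + z + 25/54z²
  Hence R(z) = 1 + z + 25/54z².

Find x<0 with |R(x)|<1.
x=-0.35: |R|=0.7067
R=1: x+25/54x²=0 ⇒ x=−54/25=-2.1600; min R=1−1/(4·25/54)=0.4600>−1
Confirm numerically:
  x=-2.006: |R|=0.85698 <1
  x=-1.548: |R|=0.56140 <1
  x=-1.079: |R|=0.46000 <1
  x=-2.749: |R|=1.74961 >1
  x=-2.577: |R|=1.49750 >1
  x=-2.470: |R|=1.35449 >1
Interval (-2.1600, 0).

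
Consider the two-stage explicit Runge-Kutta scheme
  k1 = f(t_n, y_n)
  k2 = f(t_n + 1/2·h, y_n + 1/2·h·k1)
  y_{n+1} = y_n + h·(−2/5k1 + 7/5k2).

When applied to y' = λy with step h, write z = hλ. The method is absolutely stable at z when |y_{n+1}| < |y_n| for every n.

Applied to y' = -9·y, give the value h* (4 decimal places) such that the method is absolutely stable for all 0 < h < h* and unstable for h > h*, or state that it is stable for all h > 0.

(-1.4286,0); λ=-9 ⇒ h* = (10/7)/9 = 0.1587.

On y'=λy, z=hλ:
  k1=λy_n ⇒ h·k1=z·y_n;  k2=λ(1+1/2z)y_n ⇒ h·k2=z(1+1/2z)y_n
  y_{n+1}/y_n = 1 − 2/5z + 7/5z(1+1/2z) = 1 + z + 7/10z²
  ⇒ R(z) = 1 + z + 7/10z².

Solve |R(x)|<1 on ℝ⁻.
x=-1.72: |R|=1.3509
R=1: x+7/10x²=0 ⇒ x=−10/7=-1.4286; min R=1−1/(4·7/10)=0.6429>−1
Confirm numerically:
  x=-1.061: |R|=0.72700 <1
  x=-0.806: |R|=0.64875 <1
  x=-0.790: |R|=0.64687 <1
  x=-1.680: |R|=1.29568 >1
  x=-1.603: |R|=1.19573 >1
Stable set (-1.4286, 0).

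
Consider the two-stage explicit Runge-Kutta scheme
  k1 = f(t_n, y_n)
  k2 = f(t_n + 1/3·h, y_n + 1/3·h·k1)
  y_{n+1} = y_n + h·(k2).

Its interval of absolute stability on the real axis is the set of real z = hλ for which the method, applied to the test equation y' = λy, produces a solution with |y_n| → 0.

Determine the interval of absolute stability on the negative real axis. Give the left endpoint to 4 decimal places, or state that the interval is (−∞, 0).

On y'=λy, z=hλ:
  k1=λy_n ⇒ h·k1=z·y_n;  k2=λ(1+1/3z)y_n ⇒ h·k2=z(1+1/3z)y_n
  y_{n+1}/y_n = 1 + z(1+1/3z) = 1 + z + 1/3z²
  Hence R(z) = 1 + z + 1/3z².

Need |R(x)|<1, x<0.
x=-0.35: |R|=0.6908
R=1: x+1/3x²=0 ⇒ x=−3=-3.0000; min R=1−1/(4·1/3)=0.2500>−1
Confirm numerically:
  x=-2.800: |R|=0.81333 <1
  x=-2.607: |R|=0.65848 <1
  x=-1.678: |R|=0.26056 <1
  x=-3.554: |R|=1.65631 >1
  x=-3.298: |R|=1.32760 >1
  x=-3.286: |R|=1.31327 >1
So |R|<1 on (-3.0000, 0).

z∈(-3.0000,0).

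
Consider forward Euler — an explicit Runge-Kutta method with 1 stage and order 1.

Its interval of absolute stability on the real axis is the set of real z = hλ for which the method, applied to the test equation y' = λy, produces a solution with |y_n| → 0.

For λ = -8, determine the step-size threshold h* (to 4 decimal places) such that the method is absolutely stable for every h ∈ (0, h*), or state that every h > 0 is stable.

(-2.0000,0); λ=-8 ⇒ h* = 0.2500.

Test eqn y'=λy, z=hλ:
  order 1, 1-stage ⇒ R(z)=1+z
  (e.g. R(-0.88)=0.12000, |R|=0.12000)

Solve |R(x)|<1 on ℝ⁻.
x=-0.88: |R|=0.1200
|R(-1.73)|=0.7300 |R(-0.57)|=0.4300 |R(-0.5)|=0.5000
Bisect:
  x_lo=-2.6912 |R|=1.6912  x_hi=-0.0983 |R|=0.9017
  mid=-1.39473 |R|=0.39473 →hi
  mid=-2.04294 |R|=1.04294 →lo
  mid=-1.71884 |R|=0.71884 →hi
  mid=-1.88089 |R|=0.88089 →hi
  mid=-1.96192 |R|=0.96192 →hi
  mid=-2.00243 |R|=1.00243 →lo
  mid=-1.98217 |R|=0.98217 →hi
  mid=-1.99230 |R|=0.99230 →hi
  ...
  [-2.00006,-1.99990] ⇒ x*=-2.0000
Interval (-2.0000, 0).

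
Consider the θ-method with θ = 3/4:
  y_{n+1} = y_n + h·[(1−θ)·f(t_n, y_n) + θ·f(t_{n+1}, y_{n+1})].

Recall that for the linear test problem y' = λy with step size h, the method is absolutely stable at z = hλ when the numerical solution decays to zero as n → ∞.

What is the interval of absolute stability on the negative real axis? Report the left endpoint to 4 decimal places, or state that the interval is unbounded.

With y'=λy (z=hλ):
  y_{n+1} = y_n + z·[1/4·y_n + 3/4·y_{n+1}] ⇒ (1 − 3/4z)y_{n+1} = (1 + 1/4z)y_n
  R(z) = (1 + 1/4z)/(1 − 3/4z).

Solve |R(x)|<1 on ℝ⁻.
x=-0.52: |R|=0.6259
x=-2: |R|=0.2000
x=-10: |R|=0.1765
x=-100: |R|=0.3158
θ=3/4≥1/2 ⇒ |1+1/4x|<|1−3/4x| ∀x<0 ⇒ interval (−∞,0).

interval (−∞, 0).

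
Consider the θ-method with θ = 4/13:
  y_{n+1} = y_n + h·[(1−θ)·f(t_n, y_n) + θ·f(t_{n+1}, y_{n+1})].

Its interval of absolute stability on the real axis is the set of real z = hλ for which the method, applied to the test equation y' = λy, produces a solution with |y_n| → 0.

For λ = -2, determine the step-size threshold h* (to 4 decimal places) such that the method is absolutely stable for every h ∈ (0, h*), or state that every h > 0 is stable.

(-5.2000,0); λ=-2 ⇒ h* = (26/5)/2 = 2.6000.

With y'=λy (z=hλ):
  y_{n+1} = y_n + z·[9/13·y_n + 4/13·y_{n+1}] ⇒ (1 − 4/13z)y_{n+1} = (1 + 9/13z)y_n
  so R(z) = (1 + 9/13z)/(1 − 4/13z).

Solve |R(x)|<1 on ℝ⁻.
x=-1.04: |R|=0.2121
R=−1: 1+9/13x = −1+4/13x ⇒ -5/13x=2 ⇒ x=2/(-5/13)=-5.2000
Confirm numerically:
  x=-4.384: |R|=0.86639 <1
  x=-3.479: |R|=0.68030 <1
  x=-2.671: |R|=0.46610 <1
  x=-2.458: |R|=0.39953 <1
  x=-5.799: |R|=1.08274 >1
  x=-5.456: |R|=1.03676 >1
  x=-5.421: |R|=1.03186 >1
Interval (-5.2000, 0).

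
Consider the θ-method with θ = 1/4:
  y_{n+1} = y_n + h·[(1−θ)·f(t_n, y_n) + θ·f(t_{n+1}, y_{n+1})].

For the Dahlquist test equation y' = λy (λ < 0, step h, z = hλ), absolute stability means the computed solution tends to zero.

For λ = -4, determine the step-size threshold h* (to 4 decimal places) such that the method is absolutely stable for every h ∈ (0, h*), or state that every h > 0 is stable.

Test eqn y'=λy, z=hλ:
  y_{n+1} = y_n + z·[3/4·y_n + 1/4·y_{n+1}] ⇒ (1 − 1/4z)y_{n+1} = (1 + 3/4z)y_n
  Hence R(z) = (1 + 3/4z)/(1 − 1/4z).

Need |R(x)|<1, x<0.
x=-1.3: |R|=0.0189
R=−1: 1+3/4x = −1+1/4x ⇒ -1/2x=2 ⇒ x=2/(-1/2)=-4.0000
Confirm numerically:
  x=-2.227: |R|=0.43054 <1
  x=-2.175: |R|=0.40891 <1
  x=-1.782: |R|=0.23279 <1
  x=-4.449: |R|=1.10628 >1
  x=-4.272: |R|=1.06576 >1
Stable set (-4.0000, 0).

(-4.0000,0); λ=-4 ⇒ h* = (4)/4 = 1.0000.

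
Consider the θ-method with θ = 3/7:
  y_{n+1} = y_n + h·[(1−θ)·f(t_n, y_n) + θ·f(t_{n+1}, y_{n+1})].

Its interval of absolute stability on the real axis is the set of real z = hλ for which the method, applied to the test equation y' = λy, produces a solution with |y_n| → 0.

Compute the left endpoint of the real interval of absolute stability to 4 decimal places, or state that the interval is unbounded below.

z* = -14.0000.

With y'=λy (z=hλ):
  y_{n+1} = y_n + z·[4/7·y_n + 3/7·y_{n+1}] ⇒ (1 − 3/7z)y_{n+1} = (1 + 4/7z)y_n
  R(z) = (1 + 4/7z)/(1 − 3/7z).

Find x<0 with |R(x)|<1.
x=-1.66: |R|=0.0301
R=−1: 1+4/7x = −1+3/7x ⇒ -1/7x=2 ⇒ x=2/(-1/7)=-14.0000
Confirm numerically:
  x=-9.535: |R|=0.87460 <1
  x=-9.314: |R|=0.86589 <1
  x=-7.253: |R|=0.76540 <1
  x=-6.133: |R|=0.69026 <1
  x=-14.578: |R|=1.01139 >1
  x=-14.145: |R|=1.00293 >1
  x=-14.021: |R|=1.00043 >1
Interval (-14.0000, 0).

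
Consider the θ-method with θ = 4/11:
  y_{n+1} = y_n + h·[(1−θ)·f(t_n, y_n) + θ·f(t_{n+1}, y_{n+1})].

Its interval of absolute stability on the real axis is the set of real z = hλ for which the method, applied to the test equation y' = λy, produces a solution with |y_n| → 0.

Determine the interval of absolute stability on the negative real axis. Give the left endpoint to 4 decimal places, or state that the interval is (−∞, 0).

Test eqn y'=λy, z=hλ:
  y_{n+1} = y_n + z·[7/11·y_n + 4/11·y_{n+1}] ⇒ (1 − 4/11z)y_{n+1} = (1 + 7/11z)y_n
  Hence R(z) = (1 + 7/11z)/(1 − 4/11z).

Boundary: |R(x)|=1, x<0.
x=-1.73: |R|=0.0619
R=−1: 1+7/11x = −1+4/11x ⇒ -3/11x=2 ⇒ x=2/(-3/11)=-7.3333
Confirm numerically:
  x=-4.917: |R|=0.76363 <1
  x=-3.165: |R|=0.47147 <1
  x=-3.007: |R|=0.43638 <1
  x=-7.796: |R|=1.03290 >1
  x=-7.754: |R|=1.03004 >1
  x=-7.700: |R|=1.02632 >1
So |R|<1 on (-7.3333, 0).

(-7.3333, 0).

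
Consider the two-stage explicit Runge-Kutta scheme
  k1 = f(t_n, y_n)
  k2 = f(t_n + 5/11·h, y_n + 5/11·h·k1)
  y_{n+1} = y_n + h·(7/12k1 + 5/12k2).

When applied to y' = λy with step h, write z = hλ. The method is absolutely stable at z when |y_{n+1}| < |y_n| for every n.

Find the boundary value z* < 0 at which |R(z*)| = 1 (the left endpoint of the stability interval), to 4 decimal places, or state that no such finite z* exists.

left endpoint -5.2800.

Set f=λy, z=hλ:
  k1=λy_n ⇒ h·k1=z·y_n;  k2=λ(1+5/11z)y_n ⇒ h·k2=z(1+5/11z)y_n
  y_{n+1}/y_n = 1 + 7/12z + 5/12z(1+5/11z) = 1 + z + 25/132z²
  so R(z) = 1 + z + 25/132z².

Find x<0 with |R(x)|<1.
x=-1.27: |R|=0.0355
R=1: x+25/132x²=0 ⇒ x=−132/25=-5.2800; min R=1−1/(4·25/132)=-0.3200>−1
Confirm numerically:
  x=-4.315: |R|=0.21137 <1
  x=-3.919: |R|=0.01018 <1
  x=-2.622: |R|=0.31994 <1
  x=-2.600: |R|=0.31970 <1
  x=-5.717: |R|=1.47317 >1
  x=-5.614: |R|=1.35513 >1
Stable set (-5.2800, 0).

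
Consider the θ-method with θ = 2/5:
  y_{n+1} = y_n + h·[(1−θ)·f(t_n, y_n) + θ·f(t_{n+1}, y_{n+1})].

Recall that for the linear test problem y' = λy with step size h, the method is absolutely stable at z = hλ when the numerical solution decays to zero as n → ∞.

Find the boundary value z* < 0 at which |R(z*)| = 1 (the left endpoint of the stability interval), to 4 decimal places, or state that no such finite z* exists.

With y'=λy (z=hλ):
  y_{n+1} = y_n + z·[3/5·y_n + 2/5·y_{n+1}] ⇒ (1 − 2/5z)y_{n+1} = (1 + 3/5z)y_n
  Hence R(z) = (1 + 3/5z)/(1 − 2/5z).

Boundary: |R(x)|=1, x<0.
x=-0.34: |R|=0.7007
R=−1: 1+3/5x = −1+2/5x ⇒ -1/5x=2 ⇒ x=2/(-1/5)=-10.0000
Confirm numerically:
  x=-8.690: |R|=0.94147 <1
  x=-8.088: |R|=0.90971 <1
  x=-6.345: |R|=0.79339 <1
  x=-6.138: |R|=0.77645 <1
  x=-10.479: |R|=1.01845 >1
  x=-10.410: |R|=1.01588 >1
  x=-10.266: |R|=1.01042 >1
So |R|<1 on (-10.0000, 0).

left endpoint -10.0000.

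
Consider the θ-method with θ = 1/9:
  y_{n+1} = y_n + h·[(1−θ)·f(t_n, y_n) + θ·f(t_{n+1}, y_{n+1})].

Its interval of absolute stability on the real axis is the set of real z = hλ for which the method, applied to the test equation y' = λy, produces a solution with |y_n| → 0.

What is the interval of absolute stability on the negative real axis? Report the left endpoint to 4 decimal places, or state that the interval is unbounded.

z∈(-2.5714,0).

Set f=λy, z=hλ:
  y_{n+1} = y_n + z·[8/9·y_n + 1/9·y_{n+1}] ⇒ (1 − 1/9z)y_{n+1} = (1 + 8/9z)y_n
  R(z) = (1 + 8/9z)/(1 − 1/9z).

Boundary: |R(x)|=1, x<0.
x=-1.06: |R|=0.0517
R=−1: 1+8/9x = −1+1/9x ⇒ -7/9x=2 ⇒ x=2/(-7/9)=-2.5714
Confirm numerically:
  x=-1.798: |R|=0.49861 <1
  x=-1.587: |R|=0.34911 <1
  x=-1.553: |R|=0.32446 <1
  x=-1.104: |R|=0.01663 <1
  x=-3.146: |R|=1.33114 >1
  x=-3.097: |R|=1.30412 >1
  x=-2.833: |R|=1.15474 >1
Stable set (-2.5714, 0).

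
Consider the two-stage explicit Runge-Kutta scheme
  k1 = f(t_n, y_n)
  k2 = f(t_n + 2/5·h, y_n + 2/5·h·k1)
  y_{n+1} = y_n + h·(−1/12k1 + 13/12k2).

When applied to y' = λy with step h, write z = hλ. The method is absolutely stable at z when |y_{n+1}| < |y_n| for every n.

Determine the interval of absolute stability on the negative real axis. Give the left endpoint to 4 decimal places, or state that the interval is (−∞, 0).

Test eqn y'=λy, z=hλ:
  k1=λy_n ⇒ h·k1=z·y_n;  k2=λ(1+2/5z)y_n ⇒ h·k2=z(1+2/5z)y_n
  y_{n+1}/y_n = 1 − 1/12z + 13/12z(1+2/5z) = 1 + z + 13/30z²
  ⇒ R(z) = 1 + z + 13/30z².

Need |R(x)|<1, x<0.
x=-0.42: |R|=0.6564
R=1: x+13/30x²=0 ⇒ x=−30/13=-2.3077; min R=1−1/(4·13/30)=0.4231>−1
Confirm numerically:
  x=-2.132: |R|=0.83768 <1
  x=-1.660: |R|=0.53409 <1
  x=-1.118: |R|=0.42363 <1
  x=-2.893: |R|=1.73376 >1
  x=-2.828: |R|=1.63762 >1
  x=-2.626: |R|=1.36221 >1
Interval (-2.3077, 0).

(-2.3077, 0).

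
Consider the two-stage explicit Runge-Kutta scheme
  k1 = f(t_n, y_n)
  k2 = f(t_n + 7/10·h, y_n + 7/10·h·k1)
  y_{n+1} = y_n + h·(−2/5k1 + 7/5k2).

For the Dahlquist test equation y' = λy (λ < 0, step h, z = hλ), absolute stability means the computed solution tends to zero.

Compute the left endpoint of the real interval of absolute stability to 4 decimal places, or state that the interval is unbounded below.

z* = -1.0204.

Test eqn y'=λy, z=hλ:
  k1=λy_n ⇒ h·k1=z·y_n;  k2=λ(1+7/10z)y_n ⇒ h·k2=z(1+7/10z)y_n
  y_{n+1}/y_n = 1 − 2/5z + 7/5z(1+7/10z) = 1 + z + 49/50z²
  so R(z) = 1 + z + 49/50z².

Solve |R(x)|<1 on ℝ⁻.
x=-1.62: |R|=1.9519
R=1: x+49/50x²=0 ⇒ x=−50/49=-1.0204; min R=1−1/(4·49/50)=0.7449>−1
Confirm numerically:
  x=-0.753: |R|=0.80267 <1
  x=-0.502: |R|=0.74496 <1
  x=-0.464: |R|=0.74699 <1
  x=-1.351: |R|=1.43770 >1
  x=-1.080: |R|=1.06307 >1
Interval (-1.0204, 0).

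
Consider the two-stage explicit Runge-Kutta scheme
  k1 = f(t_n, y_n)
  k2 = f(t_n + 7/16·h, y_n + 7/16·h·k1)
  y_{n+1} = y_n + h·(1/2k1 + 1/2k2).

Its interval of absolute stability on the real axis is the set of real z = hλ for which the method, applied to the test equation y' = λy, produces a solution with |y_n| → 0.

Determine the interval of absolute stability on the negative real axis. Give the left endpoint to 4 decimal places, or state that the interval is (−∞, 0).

(-4.5714, 0).

On y'=λy, z=hλ:
  k1=λy_n ⇒ h·k1=z·y_n;  k2=λ(1+7/16z)y_n ⇒ h·k2=z(1+7/16z)y_n
  y_{n+1}/y_n = 1 + 1/2z + 1/2z(1+7/16z) = 1 + z + 7/32z²
  so R(z) = 1 + z + 7/32z².

Solve |R(x)|<1 on ℝ⁻.
x=-0.39: |R|=0.6433
R=1: x+7/32x²=0 ⇒ x=−32/7=-4.5714; min R=1−1/(4·7/32)=-0.1429>−1
Confirm numerically:
  x=-4.274: |R|=0.72192 <1
  x=-3.345: |R|=0.10260 <1
  x=-2.384: |R|=0.14074 <1
  x=-4.813: |R|=1.25434 >1
  x=-4.795: |R|=1.23451 >1
  x=-4.761: |R|=1.19743 >1
Interval (-4.5714, 0).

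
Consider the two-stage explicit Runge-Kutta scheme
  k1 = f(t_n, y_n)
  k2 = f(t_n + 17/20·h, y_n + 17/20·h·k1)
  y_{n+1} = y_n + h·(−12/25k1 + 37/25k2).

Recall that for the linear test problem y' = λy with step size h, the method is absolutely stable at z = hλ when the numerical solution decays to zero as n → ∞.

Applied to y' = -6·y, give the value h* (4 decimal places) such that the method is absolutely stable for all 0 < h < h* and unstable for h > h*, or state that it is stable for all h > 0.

With y'=λy (z=hλ):
  k1=λy_n ⇒ h·k1=z·y_n;  k2=λ(1+17/20z)y_n ⇒ h·k2=z(1+17/20z)y_n
  y_{n+1}/y_n = 1 − 12/25z + 37/25z(1+17/20z) = 1 + z + 629/500z²
  R(z) = 1 + z + 629/500z².

Need |R(x)|<1, x<0.
x=-1.76: |R|=3.1368
R=1: x+629/500x²=0 ⇒ x=−500/629=-0.7949; min R=1−1/(4·629/500)=0.8013>−1
Confirm numerically:
  x=-0.758: |R|=0.96480 <1
  x=-0.659: |R|=0.88733 <1
  x=-0.636: |R|=0.87286 <1
  x=-0.471: |R|=0.80808 <1
  x=-1.386: |R|=2.03061 >1
  x=-1.352: |R|=1.94750 >1
  x=-1.250: |R|=1.71562 >1
Interval (-0.7949, 0).

(-0.7949,0); λ=-6 ⇒ h* = (500/629)/6 = 0.1325.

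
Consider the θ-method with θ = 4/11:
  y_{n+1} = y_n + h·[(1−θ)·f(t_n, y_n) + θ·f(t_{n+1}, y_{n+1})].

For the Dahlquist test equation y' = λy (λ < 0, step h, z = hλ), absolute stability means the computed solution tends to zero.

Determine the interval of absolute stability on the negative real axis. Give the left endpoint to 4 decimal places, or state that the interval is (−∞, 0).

z∈(-7.3333,0).

With y'=λy (z=hλ):
  y_{n+1} = y_n + z·[7/11·y_n + 4/11·y_{n+1}] ⇒ (1 − 4/11z)y_{n+1} = (1 + 7/11z)y_n
  so R(z) = (1 + 7/11z)/(1 − 4/11z).

Need |R(x)|<1, x<0.
x=-1.03: |R|=0.2507
R=−1: 1+7/11x = −1+4/11x ⇒ -3/11x=2 ⇒ x=2/(-3/11)=-7.3333
Confirm numerically:
  x=-6.905: |R|=0.96673 <1
  x=-6.900: |R|=0.96632 <1
  x=-6.475: |R|=0.93022 <1
  x=-7.901: |R|=1.03997 >1
  x=-7.617: |R|=1.02052 >1
  x=-7.609: |R|=1.01996 >1
Interval (-7.3333, 0).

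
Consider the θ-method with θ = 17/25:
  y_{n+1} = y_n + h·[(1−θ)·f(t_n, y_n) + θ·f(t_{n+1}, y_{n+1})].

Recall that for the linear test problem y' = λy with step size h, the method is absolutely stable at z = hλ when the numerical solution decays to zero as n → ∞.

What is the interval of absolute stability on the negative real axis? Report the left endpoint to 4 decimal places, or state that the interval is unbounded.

With y'=λy (z=hλ):
  y_{n+1} = y_n + z·[8/25·y_n + 17/25·y_{n+1}] ⇒ (1 − 17/25z)y_{n+1} = (1 + 8/25z)y_n
  so R(z) = (1 + 8/25z)/(1 − 17/25z).

Boundary: |R(x)|=1, x<0.
x=-1.74: |R|=0.2030
x=-2: |R|=0.1525
x=-10: |R|=0.2821
x=-100: |R|=0.4493
θ=17/25≥1/2 ⇒ |1+8/25x|<|1−17/25x| ∀x<0 ⇒ interval (−∞,0).

unbounded; (−∞, 0).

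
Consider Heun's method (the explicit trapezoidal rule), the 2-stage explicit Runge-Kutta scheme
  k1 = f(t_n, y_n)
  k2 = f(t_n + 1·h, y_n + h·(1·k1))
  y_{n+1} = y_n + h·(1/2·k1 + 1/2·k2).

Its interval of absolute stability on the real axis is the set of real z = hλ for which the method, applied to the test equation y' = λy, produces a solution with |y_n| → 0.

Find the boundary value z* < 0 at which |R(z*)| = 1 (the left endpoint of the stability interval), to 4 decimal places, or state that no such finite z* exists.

With y'=λy (z=hλ):
  order 2, 2-stage ⇒ R(z)=1+z+z^2/2
  (e.g. R(-1.07)=0.50245, |R|=0.50245)

Boundary: |R(x)|=1, x<0.
x=-1.07: |R|=0.5025
|R(-2.38)|=1.4522 |R(-1.56)|=0.6568 |R(-0.62)|=0.5722
Bisect:
  x_lo=-2.8392 |R|=2.1913  x_hi=-0.0854 |R|=0.9183
  mid=-1.46226 |R|=0.60684 →hi
  mid=-2.15072 |R|=1.16208 →lo
  mid=-1.80649 |R|=0.82522 →hi
  mid=-1.97861 |R|=0.97884 →hi
  mid=-2.06466 |R|=1.06675 →lo
  mid=-2.02164 |R|=1.02187 →lo
  mid=-2.00012 |R|=1.00012 →lo
  mid=-1.98936 |R|=0.98942 →hi
  ...
  [-2.00012,-1.99995] ⇒ x*=-2.0000
So |R|<1 on (-2.0000, 0).

z* = -2.0000.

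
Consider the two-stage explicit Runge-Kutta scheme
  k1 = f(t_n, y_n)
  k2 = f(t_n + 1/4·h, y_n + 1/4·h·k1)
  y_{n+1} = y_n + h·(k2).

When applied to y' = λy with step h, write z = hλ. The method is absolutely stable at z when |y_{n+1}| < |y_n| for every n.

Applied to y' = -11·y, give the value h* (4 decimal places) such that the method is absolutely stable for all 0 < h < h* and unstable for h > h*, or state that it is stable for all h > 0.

With y'=λy (z=hλ):
  k1=λy_n ⇒ h·k1=z·y_n;  k2=λ(1+1/4z)y_n ⇒ h·k2=z(1+1/4z)y_n
  y_{n+1}/y_n = 1 + z(1+1/4z) = 1 + z + 1/4z²
  Hence R(z) = 1 + z + 1/4z².

Boundary: |R(x)|=1, x<0.
x=-1.77: |R|=0.0132
R=1: x+1/4x²=0 ⇒ x=−4=-4.0000; min R=1−1/(4·1/4)=0.0000>−1
Confirm numerically:
  x=-2.277: |R|=0.01918 <1
  x=-2.208: |R|=0.01082 <1
  x=-1.872: |R|=0.00410 <1
  x=-4.490: |R|=1.55003 >1
  x=-4.198: |R|=1.20780 >1
  x=-4.024: |R|=1.02414 >1
Interval (-4.0000, 0).

(-4.0000,0); λ=-11 ⇒ h* = (4)/11 = 0.3636.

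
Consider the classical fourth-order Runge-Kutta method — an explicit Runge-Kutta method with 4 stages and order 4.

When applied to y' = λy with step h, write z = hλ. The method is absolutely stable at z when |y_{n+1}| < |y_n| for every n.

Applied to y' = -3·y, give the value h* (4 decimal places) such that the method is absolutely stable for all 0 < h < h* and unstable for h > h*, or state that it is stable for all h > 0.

On y'=λy, z=hλ:
  order 4, 4-stage ⇒ R(z)=1+z+z^2/2+z^3/6+z^4/24
  (e.g. R(-0.62)=0.53864, |R|=0.53864)

Solve |R(x)|<1 on ℝ⁻.
x=-0.62: |R|=0.5386
|R(-2.87)|=1.1354 |R(-1.91)|=0.3073 |R(-1.58)|=0.2705
Bisect:
  x_lo=-3.3806 |R|=2.3367  x_hi=-0.1176 |R|=0.8890
  mid=-1.74914 |R|=0.27871 →hi
  mid=-2.56489 |R|=0.71547 →hi
  mid=-2.97277 |R|=1.32146 →lo
  mid=-2.76883 |R|=0.97546 →hi
  mid=-2.87080 |R|=1.13676 →lo
  mid=-2.81982 |R|=1.05331 →lo
  mid=-2.79432 |R|=1.01370 →lo
  mid=-2.78158 |R|=0.99441 →hi
  ...
  [-2.78536,-2.78516] ⇒ x*=-2.7853
Stable set (-2.7853, 0).

(-2.7853,0); λ=-3 ⇒ h* = 0.9284.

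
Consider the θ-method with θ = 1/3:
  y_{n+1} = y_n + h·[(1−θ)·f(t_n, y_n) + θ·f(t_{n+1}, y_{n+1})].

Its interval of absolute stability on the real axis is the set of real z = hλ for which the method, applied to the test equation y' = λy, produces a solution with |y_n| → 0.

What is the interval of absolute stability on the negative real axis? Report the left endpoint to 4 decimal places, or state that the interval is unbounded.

Set f=λy, z=hλ:
  y_{n+1} = y_n + z·[2/3·y_n + 1/3·y_{n+1}] ⇒ (1 − 1/3z)y_{n+1} = (1 + 2/3z)y_n
  Hence R(z) = (1 + 2/3z)/(1 − 1/3z).

Need |R(x)|<1, x<0.
x=-1.15: |R|=0.1687
R=−1: 1+2/3x = −1+1/3x ⇒ -1/3x=2 ⇒ x=2/(-1/3)=-6.0000
Confirm numerically:
  x=-5.209: |R|=0.90364 <1
  x=-4.142: |R|=0.73985 <1
  x=-4.038: |R|=0.72123 <1
  x=-3.587: |R|=0.63367 <1
  x=-6.298: |R|=1.03205 >1
  x=-6.140: |R|=1.01532 >1
Stable set (-6.0000, 0).

(-6.0000, 0).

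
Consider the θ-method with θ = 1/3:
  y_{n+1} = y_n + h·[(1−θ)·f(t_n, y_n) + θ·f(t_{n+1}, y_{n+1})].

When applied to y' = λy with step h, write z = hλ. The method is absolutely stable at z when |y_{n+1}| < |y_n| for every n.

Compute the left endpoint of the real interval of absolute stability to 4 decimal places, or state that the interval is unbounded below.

left endpoint -6.0000.

Set f=λy, z=hλ:
  y_{n+1} = y_n + z·[2/3·y_n + 1/3·y_{n+1}] ⇒ (1 − 1/3z)y_{n+1} = (1 + 2/3z)y_n
  ⇒ R(z) = (1 + 2/3z)/(1 − 1/3z).

Find x<0 with |R(x)|<1.
x=-0.61: |R|=0.4931
R=−1: 1+2/3x = −1+1/3x ⇒ -1/3x=2 ⇒ x=2/(-1/3)=-6.0000
Confirm numerically:
  x=-5.964: |R|=0.99598 <1
  x=-5.054: |R|=0.88254 <1
  x=-4.109: |R|=0.73400 <1
  x=-6.438: |R|=1.04641 >1
  x=-6.348: |R|=1.03723 >1
So |R|<1 on (-6.0000, 0).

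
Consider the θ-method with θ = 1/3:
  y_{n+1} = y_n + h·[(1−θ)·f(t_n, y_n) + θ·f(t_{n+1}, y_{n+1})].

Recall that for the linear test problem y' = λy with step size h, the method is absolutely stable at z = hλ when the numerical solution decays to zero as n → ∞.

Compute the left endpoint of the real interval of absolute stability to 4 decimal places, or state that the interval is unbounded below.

z* = -6.0000.

With y'=λy (z=hλ):
  y_{n+1} = y_n + z·[2/3·y_n + 1/3·y_{n+1}] ⇒ (1 − 1/3z)y_{n+1} = (1 + 2/3z)y_n
  so R(z) = (1 + 2/3z)/(1 − 1/3z).

Boundary: |R(x)|=1, x<0.
x=-1.46: |R|=0.0179
R=−1: 1+2/3x = −1+1/3x ⇒ -1/3x=2 ⇒ x=2/(-1/3)=-6.0000
Confirm numerically:
  x=-5.634: |R|=0.95761 <1
  x=-4.982: |R|=0.87246 <1
  x=-4.679: |R|=0.82797 <1
  x=-2.752: |R|=0.43533 <1
  x=-6.344: |R|=1.03682 >1
  x=-6.241: |R|=1.02608 >1
Interval (-6.0000, 0).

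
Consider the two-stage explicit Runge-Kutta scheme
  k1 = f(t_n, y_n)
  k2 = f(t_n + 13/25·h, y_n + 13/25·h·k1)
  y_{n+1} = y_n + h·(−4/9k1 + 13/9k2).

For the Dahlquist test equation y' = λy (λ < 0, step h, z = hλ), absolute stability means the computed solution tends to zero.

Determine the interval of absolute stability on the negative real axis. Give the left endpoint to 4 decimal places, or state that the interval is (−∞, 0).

z∈(-1.3314,0).

Set f=λy, z=hλ:
  k1=λy_n ⇒ h·k1=z·y_n;  k2=λ(1+13/25z)y_n ⇒ h·k2=z(1+13/25z)y_n
  y_{n+1}/y_n = 1 − 4/9z + 13/9z(1+13/25z) = 1 + z + 169/225z²
  ⇒ R(z) = 1 + z + 169/225z².

Boundary: |R(x)|=1, x<0.
x=-1.03: |R|=0.7669
R=1: x+169/225x²=0 ⇒ x=−225/169=-1.3314; min R=1−1/(4·169/225)=0.6672>−1
Confirm numerically:
  x=-1.178: |R|=0.86430 <1
  x=-0.980: |R|=0.74137 <1
  x=-0.869: |R|=0.69821 <1
  x=-1.514: |R|=1.20769 >1
  x=-1.432: |R|=1.10825 >1
  x=-1.395: |R|=1.06668 >1
So |R|<1 on (-1.3314, 0).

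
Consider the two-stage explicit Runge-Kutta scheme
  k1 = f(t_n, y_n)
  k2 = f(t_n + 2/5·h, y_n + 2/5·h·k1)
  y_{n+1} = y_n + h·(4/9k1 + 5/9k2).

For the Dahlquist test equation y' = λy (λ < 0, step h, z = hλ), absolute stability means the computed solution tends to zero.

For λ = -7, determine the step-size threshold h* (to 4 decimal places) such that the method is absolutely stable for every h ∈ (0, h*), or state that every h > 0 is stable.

On y'=λy, z=hλ:
  k1=λy_n ⇒ h·k1=z·y_n;  k2=λ(1+2/5z)y_n ⇒ h·k2=z(1+2/5z)y_n
  y_{n+1}/y_n = 1 + 4/9z + 5/9z(1+2/5z) = 1 + z + 2/9z²
  R(z) = 1 + z + 2/9z².

Find x<0 with |R(x)|<1.
x=-1.13: |R|=0.1538
R=1: x+2/9x²=0 ⇒ x=−9/2=-4.5000; min R=1−1/(4·2/9)=-0.1250>−1
Confirm numerically:
  x=-4.218: |R|=0.73567 <1
  x=-3.574: |R|=0.26455 <1
  x=-3.502: |R|=0.22333 <1
  x=-3.245: |R|=0.09501 <1
  x=-5.063: |R|=1.63344 >1
  x=-4.895: |R|=1.42967 >1
  x=-4.888: |R|=1.42145 >1
So |R|<1 on (-4.5000, 0).

(-4.5000,0); λ=-7 ⇒ h* = (9/2)/7 = 0.6429.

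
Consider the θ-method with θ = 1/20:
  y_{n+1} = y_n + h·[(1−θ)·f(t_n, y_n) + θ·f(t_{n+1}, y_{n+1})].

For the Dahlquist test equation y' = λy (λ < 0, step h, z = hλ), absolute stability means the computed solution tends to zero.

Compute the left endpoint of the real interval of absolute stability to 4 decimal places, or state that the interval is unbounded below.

z* = -2.2222.

On y'=λy, z=hλ:
  y_{n+1} = y_n + z·[19/20·y_n + 1/20·y_{n+1}] ⇒ (1 − 1/20z)y_{n+1} = (1 + 19/20z)y_n
  R(z) = (1 + 19/20z)/(1 − 1/20z).

Solve |R(x)|<1 on ℝ⁻.
x=-1.52: |R|=0.4126
R=−1: 1+19/20x = −1+1/20x ⇒ -9/10x=2 ⇒ x=2/(-9/10)=-2.2222
Confirm numerically:
  x=-2.115: |R|=0.91273 <1
  x=-2.104: |R|=0.90373 <1
  x=-1.807: |R|=0.65727 <1
  x=-1.733: |R|=0.59481 <1
  x=-2.663: |R|=1.35009 >1
  x=-2.501: |R|=1.22301 >1
So |R|<1 on (-2.2222, 0).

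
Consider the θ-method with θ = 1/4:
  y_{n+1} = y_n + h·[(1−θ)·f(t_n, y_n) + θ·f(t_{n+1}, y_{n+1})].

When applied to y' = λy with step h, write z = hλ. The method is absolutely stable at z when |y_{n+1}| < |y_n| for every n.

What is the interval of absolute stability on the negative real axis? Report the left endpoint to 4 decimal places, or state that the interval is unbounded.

z∈(-4.0000,0).

On y'=λy, z=hλ:
  y_{n+1} = y_n + z·[3/4·y_n + 1/4·y_{n+1}] ⇒ (1 − 1/4z)y_{n+1} = (1 + 3/4z)y_n
  so R(z) = (1 + 3/4z)/(1 − 1/4z).

Solve |R(x)|<1 on ℝ⁻.
x=-1.24: |R|=0.0534
R=−1: 1+3/4x = −1+1/4x ⇒ -1/2x=2 ⇒ x=2/(-1/2)=-4.0000
Confirm numerically:
  x=-2.896: |R|=0.67981 <1
  x=-2.857: |R|=0.66662 <1
  x=-2.623: |R|=0.58418 <1
  x=-4.518: |R|=1.12162 >1
  x=-4.388: |R|=1.09251 >1
  x=-4.313: |R|=1.07530 >1
Interval (-4.0000, 0).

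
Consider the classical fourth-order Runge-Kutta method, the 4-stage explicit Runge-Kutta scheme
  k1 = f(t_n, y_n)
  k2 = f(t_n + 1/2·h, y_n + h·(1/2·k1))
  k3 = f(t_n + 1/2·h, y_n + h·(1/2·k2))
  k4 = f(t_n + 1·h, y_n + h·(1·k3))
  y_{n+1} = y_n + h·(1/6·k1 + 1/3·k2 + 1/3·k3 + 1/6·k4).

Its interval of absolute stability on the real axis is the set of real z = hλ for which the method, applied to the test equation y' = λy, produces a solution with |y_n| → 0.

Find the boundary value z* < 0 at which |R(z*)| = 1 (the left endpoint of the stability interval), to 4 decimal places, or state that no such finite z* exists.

Test eqn y'=λy, z=hλ:
  order 4, 4-stage ⇒ R(z)=1+z+z^2/2+z^3/6+z^4/24
  (e.g. R(-1.62)=0.27059, |R|=0.27059)

Find x<0 with |R(x)|<1.
x=-1.62: |R|=0.2706
|R(-2.92)|=1.2228 |R(-1.54)|=0.2714 |R(-0.91)|=0.4070
Bisect:
  x_lo=-3.2926 |R|=2.0759  x_hi=-0.1907 |R|=0.8263
  mid=-1.74167 |R|=0.27790 →hi
  mid=-2.51714 |R|=0.66546 →hi
  mid=-2.90488 |R|=1.19578 →lo
  mid=-2.71101 |R|=0.89366 →hi
  mid=-2.80794 |R|=1.03469 →lo
  mid=-2.75948 |R|=0.96177 →hi
  mid=-2.78371 |R|=0.99761 →hi
  ...
  [-2.78541,-2.78522] ⇒ x*=-2.7853
So |R|<1 on (-2.7853, 0).

z* = -2.7853.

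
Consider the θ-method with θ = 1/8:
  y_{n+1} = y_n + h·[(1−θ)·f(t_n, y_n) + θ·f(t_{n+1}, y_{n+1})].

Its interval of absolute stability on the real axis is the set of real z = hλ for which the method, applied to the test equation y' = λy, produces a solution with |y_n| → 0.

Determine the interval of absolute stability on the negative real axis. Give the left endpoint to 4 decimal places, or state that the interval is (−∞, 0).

Set f=λy, z=hλ:
  y_{n+1} = y_n + z·[7/8·y_n + 1/8·y_{n+1}] ⇒ (1 − 1/8z)y_{n+1} = (1 + 7/8z)y_n
  R(z) = (1 + 7/8z)/(1 − 1/8z).

Boundary: |R(x)|=1, x<0.
x=-0.67: |R|=0.3818
R=−1: 1+7/8x = −1+1/8x ⇒ -3/4x=2 ⇒ x=2/(-3/4)=-2.6667
Confirm numerically:
  x=-2.301: |R|=0.78701 <1
  x=-1.811: |R|=0.47671 <1
  x=-1.611: |R|=0.34096 <1
  x=-1.427: |R|=0.21099 <1
  x=-2.986: |R|=1.17440 >1
  x=-2.938: |R|=1.14884 >1
  x=-2.738: |R|=1.03986 >1
Stable set (-2.6667, 0).

z∈(-2.6667,0).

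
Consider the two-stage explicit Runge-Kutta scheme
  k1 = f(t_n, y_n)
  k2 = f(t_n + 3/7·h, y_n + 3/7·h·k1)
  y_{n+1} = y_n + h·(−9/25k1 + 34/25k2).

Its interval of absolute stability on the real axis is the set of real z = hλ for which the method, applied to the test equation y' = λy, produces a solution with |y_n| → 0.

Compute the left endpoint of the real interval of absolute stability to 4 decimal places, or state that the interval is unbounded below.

With y'=λy (z=hλ):
  k1=λy_n ⇒ h·k1=z·y_n;  k2=λ(1+3/7z)y_n ⇒ h·k2=z(1+3/7z)y_n
  y_{n+1}/y_n = 1 − 9/25z + 34/25z(1+3/7z) = 1 + z + 102/175z²
  Hence R(z) = 1 + z + 102/175z².

Need |R(x)|<1, x<0.
x=-1.65: |R|=0.9368
R=1: x+102/175x²=0 ⇒ x=−175/102=-1.7157; min R=1−1/(4·102/175)=0.5711>−1
Confirm numerically:
  x=-1.612: |R|=0.90258 <1
  x=-1.007: |R|=0.58405 <1
  x=-0.787: |R|=0.57400 <1
  x=-0.782: |R|=0.57443 <1
  x=-2.272: |R|=1.73670 >1
  x=-2.049: |R|=1.39807 >1
So |R|<1 on (-1.7157, 0).

z* = -1.7157.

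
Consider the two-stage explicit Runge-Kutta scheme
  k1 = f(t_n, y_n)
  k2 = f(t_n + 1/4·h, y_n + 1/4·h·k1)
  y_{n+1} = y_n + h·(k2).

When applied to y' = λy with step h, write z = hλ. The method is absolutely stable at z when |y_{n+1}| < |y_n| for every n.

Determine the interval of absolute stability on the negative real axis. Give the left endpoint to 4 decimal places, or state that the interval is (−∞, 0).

(-4.0000, 0).

On y'=λy, z=hλ:
  k1=λy_n ⇒ h·k1=z·y_n;  k2=λ(1+1/4z)y_n ⇒ h·k2=z(1+1/4z)y_n
  y_{n+1}/y_n = 1 + z(1+1/4z) = 1 + z + 1/4z²
  R(z) = 1 + z + 1/4z².

Boundary: |R(x)|=1, x<0.
x=-0.31: |R|=0.7140
R=1: x+1/4x²=0 ⇒ x=−4=-4.0000; min R=1−1/(4·1/4)=0.0000>−1
Confirm numerically:
  x=-2.665: |R|=0.11056 <1
  x=-2.260: |R|=0.01690 <1
  x=-2.215: |R|=0.01156 <1
  x=-1.845: |R|=0.00601 <1
  x=-4.584: |R|=1.66926 >1
  x=-4.510: |R|=1.57502 >1
  x=-4.220: |R|=1.23210 >1
So |R|<1 on (-4.0000, 0).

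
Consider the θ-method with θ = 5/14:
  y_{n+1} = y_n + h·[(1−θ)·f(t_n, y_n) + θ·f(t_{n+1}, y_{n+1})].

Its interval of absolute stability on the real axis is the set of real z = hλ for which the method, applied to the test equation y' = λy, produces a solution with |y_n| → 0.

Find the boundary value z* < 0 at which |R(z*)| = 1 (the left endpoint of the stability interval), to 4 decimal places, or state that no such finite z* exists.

Set f=λy, z=hλ:
  y_{n+1} = y_n + z·[9/14·y_n + 5/14·y_{n+1}] ⇒ (1 − 5/14z)y_{n+1} = (1 + 9/14z)y_n
  R(z) = (1 + 9/14z)/(1 − 5/14z).

Find x<0 with |R(x)|<1.
x=-0.39: |R|=0.6577
R=−1: 1+9/14x = −1+5/14x ⇒ -2/7x=2 ⇒ x=2/(-2/7)=-7.0000
Confirm numerically:
  x=-5.192: |R|=0.81902 <1
  x=-3.676: |R|=0.58938 <1
  x=-3.500: |R|=0.55556 <1
  x=-3.420: |R|=0.53955 <1
  x=-7.526: |R|=1.04075 >1
  x=-7.525: |R|=1.04068 >1
Stable set (-7.0000, 0).

z* = -7.0000.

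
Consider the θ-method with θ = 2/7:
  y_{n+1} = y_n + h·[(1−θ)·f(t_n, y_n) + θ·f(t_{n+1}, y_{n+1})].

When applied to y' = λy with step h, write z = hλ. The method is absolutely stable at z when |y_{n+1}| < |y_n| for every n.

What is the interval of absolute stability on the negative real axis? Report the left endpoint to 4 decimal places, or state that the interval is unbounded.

(-4.6667, 0).

Set f=λy, z=hλ:
  y_{n+1} = y_n + z·[5/7·y_n + 2/7·y_{n+1}] ⇒ (1 − 2/7z)y_{n+1} = (1 + 5/7z)y_n
  R(z) = (1 + 5/7z)/(1 − 2/7z).

Solve |R(x)|<1 on ℝ⁻.
x=-1.01: |R|=0.2162
R=−1: 1+5/7x = −1+2/7x ⇒ -3/7x=2 ⇒ x=2/(-3/7)=-4.6667
Confirm numerically:
  x=-3.945: |R|=0.85460 <1
  x=-2.414: |R|=0.42864 <1
  x=-2.078: |R|=0.30387 <1
  x=-1.932: |R|=0.24485 <1
  x=-4.894: |R|=1.04062 >1
  x=-4.767: |R|=1.01820 >1
  x=-4.766: |R|=1.01803 >1
Stable set (-4.6667, 0).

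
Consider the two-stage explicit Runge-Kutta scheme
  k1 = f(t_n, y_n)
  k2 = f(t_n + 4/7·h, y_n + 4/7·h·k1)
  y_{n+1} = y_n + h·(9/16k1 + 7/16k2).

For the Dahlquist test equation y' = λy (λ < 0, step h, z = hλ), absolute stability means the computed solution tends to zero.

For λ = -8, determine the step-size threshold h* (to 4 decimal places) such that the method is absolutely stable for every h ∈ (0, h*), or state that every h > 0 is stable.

(-4.0000,0); λ=-8 ⇒ h* = (4)/8 = 0.5000.

On y'=λy, z=hλ:
  k1=λy_n ⇒ h·k1=z·y_n;  k2=λ(1+4/7z)y_n ⇒ h·k2=z(1+4/7z)y_n
  y_{n+1}/y_n = 1 + 9/16z + 7/16z(1+4/7z) = 1 + z + 1/4z²
  ⇒ R(z) = 1 + z + 1/4z².

Solve |R(x)|<1 on ℝ⁻.
x=-0.49: |R|=0.5700
R=1: x+1/4x²=0 ⇒ x=−4=-4.0000; min R=1−1/(4·1/4)=0.0000>−1
Confirm numerically:
  x=-2.963: |R|=0.23184 <1
  x=-2.748: |R|=0.13988 <1
  x=-2.551: |R|=0.07590 <1
  x=-4.533: |R|=1.60402 >1
  x=-4.383: |R|=1.41967 >1
  x=-4.307: |R|=1.33056 >1
Stable set (-4.0000, 0).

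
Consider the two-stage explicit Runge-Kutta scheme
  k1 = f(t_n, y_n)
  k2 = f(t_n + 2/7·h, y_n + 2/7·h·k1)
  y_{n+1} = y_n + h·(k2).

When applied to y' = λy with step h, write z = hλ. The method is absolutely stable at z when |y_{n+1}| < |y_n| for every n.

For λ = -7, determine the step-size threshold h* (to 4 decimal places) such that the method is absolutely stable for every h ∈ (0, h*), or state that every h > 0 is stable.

With y'=λy (z=hλ):
  k1=λy_n ⇒ h·k1=z·y_n;  k2=λ(1+2/7z)y_n ⇒ h·k2=z(1+2/7z)y_n
  y_{n+1}/y_n = 1 + z(1+2/7z) = 1 + z + 2/7z²
  R(z) = 1 + z + 2/7z².

Need |R(x)|<1, x<0.
x=-1.49: |R|=0.1443
R=1: x+2/7x²=0 ⇒ x=−7/2=-3.5000; min R=1−1/(4·2/7)=0.1250>−1
Confirm numerically:
  x=-3.427: |R|=0.92852 <1
  x=-2.713: |R|=0.38996 <1
  x=-1.770: |R|=0.12511 <1
  x=-4.067: |R|=1.65885 >1
  x=-3.728: |R|=1.24285 >1
  x=-3.713: |R|=1.22596 >1
Interval (-3.5000, 0).

(-3.5000,0); λ=-7 ⇒ h* = (7/2)/7 = 0.5000.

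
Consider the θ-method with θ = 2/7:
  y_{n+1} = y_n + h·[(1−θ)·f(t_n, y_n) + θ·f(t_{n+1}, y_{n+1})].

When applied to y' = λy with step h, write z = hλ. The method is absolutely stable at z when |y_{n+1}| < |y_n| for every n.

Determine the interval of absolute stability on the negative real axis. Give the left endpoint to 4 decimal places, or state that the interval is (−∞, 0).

Set f=λy, z=hλ:
  y_{n+1} = y_n + z·[5/7·y_n + 2/7·y_{n+1}] ⇒ (1 − 2/7z)y_{n+1} = (1 + 5/7z)y_n
  so R(z) = (1 + 5/7z)/(1 − 2/7z).

Boundary: |R(x)|=1, x<0.
x=-1.77: |R|=0.1755
R=−1: 1+5/7x = −1+2/7x ⇒ -3/7x=2 ⇒ x=2/(-3/7)=-4.6667
Confirm numerically:
  x=-3.870: |R|=0.83786 <1
  x=-3.005: |R|=0.61683 <1
  x=-1.997: |R|=0.27151 <1
  x=-5.158: |R|=1.08512 >1
  x=-5.143: |R|=1.08267 >1
  x=-4.985: |R|=1.05628 >1
Stable set (-4.6667, 0).

(-4.6667, 0).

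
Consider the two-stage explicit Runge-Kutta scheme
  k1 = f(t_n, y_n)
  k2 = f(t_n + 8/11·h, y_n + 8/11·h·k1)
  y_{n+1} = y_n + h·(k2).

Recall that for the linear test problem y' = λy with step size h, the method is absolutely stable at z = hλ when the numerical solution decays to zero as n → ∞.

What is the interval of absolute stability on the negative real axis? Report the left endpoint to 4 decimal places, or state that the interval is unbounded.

(-1.3750, 0).

With y'=λy (z=hλ):
  k1=λy_n ⇒ h·k1=z·y_n;  k2=λ(1+8/11z)y_n ⇒ h·k2=z(1+8/11z)y_n
  y_{n+1}/y_n = 1 + z(1+8/11z) = 1 + z + 8/11z²
  ⇒ R(z) = 1 + z + 8/11z².

Boundary: |R(x)|=1, x<0.
x=-0.67: |R|=0.6565
R=1: x+8/11x²=0 ⇒ x=−11/8=-1.3750; min R=1−1/(4·8/11)=0.6562>−1
Confirm numerically:
  x=-1.323: |R|=0.94997 <1
  x=-1.209: |R|=0.85404 <1
  x=-1.152: |R|=0.81317 <1
  x=-1.956: |R|=1.82650 >1
  x=-1.813: |R|=1.57752 >1
  x=-1.443: |R|=1.07136 >1
So |R|<1 on (-1.3750, 0).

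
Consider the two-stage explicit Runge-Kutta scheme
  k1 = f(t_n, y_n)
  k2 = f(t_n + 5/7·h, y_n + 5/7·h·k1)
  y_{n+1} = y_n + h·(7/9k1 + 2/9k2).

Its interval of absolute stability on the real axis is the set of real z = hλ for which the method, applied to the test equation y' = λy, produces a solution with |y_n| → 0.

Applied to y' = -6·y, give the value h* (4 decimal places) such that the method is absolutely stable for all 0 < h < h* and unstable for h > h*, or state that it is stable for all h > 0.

(-6.3000,0); λ=-6 ⇒ h* = (63/10)/6 = 1.0500.

With y'=λy (z=hλ):
  k1=λy_n ⇒ h·k1=z·y_n;  k2=λ(1+5/7z)y_n ⇒ h·k2=z(1+5/7z)y_n
  y_{n+1}/y_n = 1 + 7/9z + 2/9z(1+5/7z) = 1 + z + 10/63z²
  so R(z) = 1 + z + 10/63z².

Boundary: |R(x)|=1, x<0.
x=-0.56: |R|=0.4898
R=1: x+10/63x²=0 ⇒ x=−63/10=-6.3000; min R=1−1/(4·10/63)=-0.5750>−1
Confirm numerically:
  x=-5.376: |R|=0.21152 <1
  x=-5.249: |R|=0.12433 <1
  x=-2.592: |R|=0.52558 <1
  x=-6.785: |R|=1.52234 >1
  x=-6.760: |R|=1.49359 >1
Stable set (-6.3000, 0).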